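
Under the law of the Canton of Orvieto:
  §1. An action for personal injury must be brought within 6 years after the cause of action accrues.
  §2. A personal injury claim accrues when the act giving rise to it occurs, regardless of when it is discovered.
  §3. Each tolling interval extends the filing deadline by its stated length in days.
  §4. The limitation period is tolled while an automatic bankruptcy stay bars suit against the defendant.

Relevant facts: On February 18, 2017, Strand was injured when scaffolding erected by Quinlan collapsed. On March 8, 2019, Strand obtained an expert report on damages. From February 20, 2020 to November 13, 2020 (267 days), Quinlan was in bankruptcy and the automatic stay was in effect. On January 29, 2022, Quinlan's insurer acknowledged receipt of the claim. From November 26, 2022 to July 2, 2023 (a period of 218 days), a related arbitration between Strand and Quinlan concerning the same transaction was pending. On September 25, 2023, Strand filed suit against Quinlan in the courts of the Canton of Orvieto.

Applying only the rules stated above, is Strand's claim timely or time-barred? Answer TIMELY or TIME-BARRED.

TIMELY

The claim accrued on February 18, 2017, when the wrongful act occurred.
6 years from February 18, 2017 is February 18, 2023.
Because the automatic bankruptcy stay ran from February 20, 2020 to November 13, 2020, the deadline is extended by 267 days to November 12, 2023.
No stated provision tolls the period for a pending arbitration, so the interval from November 26, 2022 to July 2, 2023 has no effect on the deadline.
Nothing else in the chronology tolls or restarts the period.
Filing on September 25, 2023 beat the November 12, 2023 deadline — the action is timely.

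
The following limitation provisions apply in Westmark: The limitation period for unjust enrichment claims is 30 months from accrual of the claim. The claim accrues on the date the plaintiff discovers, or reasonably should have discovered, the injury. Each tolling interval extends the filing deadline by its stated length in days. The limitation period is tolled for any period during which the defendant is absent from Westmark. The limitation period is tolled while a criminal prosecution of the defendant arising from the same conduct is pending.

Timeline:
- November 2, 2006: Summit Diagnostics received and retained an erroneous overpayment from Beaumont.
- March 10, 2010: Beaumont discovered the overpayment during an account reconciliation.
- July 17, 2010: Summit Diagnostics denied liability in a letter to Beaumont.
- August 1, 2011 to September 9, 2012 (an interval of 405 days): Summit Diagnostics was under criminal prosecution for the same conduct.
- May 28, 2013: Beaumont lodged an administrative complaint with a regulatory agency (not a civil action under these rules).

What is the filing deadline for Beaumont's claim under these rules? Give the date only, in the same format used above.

October 20, 2013

Accrual is tied to discovery, so the period began on March 10, 2010 rather than on November 2, 2006 when the act occurred.
The untolled deadline — 30 months after March 10, 2010 — is September 10, 2012.
The pending criminal prosecution from August 1, 2011 to September 9, 2012 tolled the period for 405 days, extending the deadline to October 20, 2013.
Nothing else in the chronology tolls or restarts the period.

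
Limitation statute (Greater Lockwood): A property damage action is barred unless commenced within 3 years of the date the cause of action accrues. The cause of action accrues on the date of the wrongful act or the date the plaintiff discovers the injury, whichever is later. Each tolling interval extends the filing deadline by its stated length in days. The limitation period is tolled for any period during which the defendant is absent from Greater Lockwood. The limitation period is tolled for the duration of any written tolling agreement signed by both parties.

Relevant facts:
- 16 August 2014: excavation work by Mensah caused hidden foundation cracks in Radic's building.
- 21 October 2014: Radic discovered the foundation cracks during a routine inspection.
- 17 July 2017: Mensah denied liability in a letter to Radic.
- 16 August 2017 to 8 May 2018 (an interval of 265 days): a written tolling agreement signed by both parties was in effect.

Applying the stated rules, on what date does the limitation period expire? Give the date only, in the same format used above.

13 July 2018

The claim accrued on 21 October 2014 — the later of the 16 August 2014 act and the 21 October 2014 discovery.
3 years from 21 October 2014 is 21 October 2017.
The period was tolled for 265 days by the written tolling agreement (16 August 2017 to 8 May 2018), pushing the deadline to 13 July 2018.
The other events in the timeline have no effect on the limitation period under the stated rules.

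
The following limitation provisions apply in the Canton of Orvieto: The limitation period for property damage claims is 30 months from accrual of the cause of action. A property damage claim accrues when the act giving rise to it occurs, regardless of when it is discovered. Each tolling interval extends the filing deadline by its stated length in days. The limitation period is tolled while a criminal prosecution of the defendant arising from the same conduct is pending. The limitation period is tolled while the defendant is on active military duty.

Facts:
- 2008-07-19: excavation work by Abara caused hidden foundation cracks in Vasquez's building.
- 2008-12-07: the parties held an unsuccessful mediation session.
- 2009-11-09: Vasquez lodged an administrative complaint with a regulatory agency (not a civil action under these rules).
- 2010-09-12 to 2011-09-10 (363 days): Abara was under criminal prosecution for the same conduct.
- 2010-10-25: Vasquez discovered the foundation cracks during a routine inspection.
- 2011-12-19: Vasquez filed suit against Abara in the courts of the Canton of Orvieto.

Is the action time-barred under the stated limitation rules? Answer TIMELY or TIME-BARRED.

Because the rule ties accrual to occurrence, the claim accrued on 2008-07-19, not on the 2010-10-25 discovery date.
Adding the 30 months base period to 2008-07-19 gives a deadline of 2011-01-19, before any tolling.
The period was tolled for 363 days by the pending criminal prosecution (2010-09-12 to 2011-09-10), pushing the deadline to 2012-01-17.
The other events in the timeline have no effect on the limitation period under the stated rules.
Filing on 2011-12-19 beat the 2012-01-17 deadline — the action is timely.

TIMELY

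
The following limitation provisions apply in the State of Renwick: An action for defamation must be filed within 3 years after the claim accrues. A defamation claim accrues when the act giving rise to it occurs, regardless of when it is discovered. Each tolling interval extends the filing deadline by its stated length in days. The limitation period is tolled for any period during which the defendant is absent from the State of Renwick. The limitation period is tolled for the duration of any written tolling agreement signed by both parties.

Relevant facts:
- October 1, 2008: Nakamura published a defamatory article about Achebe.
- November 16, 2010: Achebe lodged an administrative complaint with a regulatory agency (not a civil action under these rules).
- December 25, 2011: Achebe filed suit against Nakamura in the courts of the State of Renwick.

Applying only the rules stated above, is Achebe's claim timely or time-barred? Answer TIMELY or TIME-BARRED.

The claim accrued on October 1, 2008, when the wrongful act occurred.
The untolled deadline — 3 years after October 1, 2008 — is October 1, 2011.
Nothing else in the chronology tolls or restarts the period.
The December 25, 2011 filing falls after the October 1, 2011 deadline; the claim is time-barred.

TIME-BARRED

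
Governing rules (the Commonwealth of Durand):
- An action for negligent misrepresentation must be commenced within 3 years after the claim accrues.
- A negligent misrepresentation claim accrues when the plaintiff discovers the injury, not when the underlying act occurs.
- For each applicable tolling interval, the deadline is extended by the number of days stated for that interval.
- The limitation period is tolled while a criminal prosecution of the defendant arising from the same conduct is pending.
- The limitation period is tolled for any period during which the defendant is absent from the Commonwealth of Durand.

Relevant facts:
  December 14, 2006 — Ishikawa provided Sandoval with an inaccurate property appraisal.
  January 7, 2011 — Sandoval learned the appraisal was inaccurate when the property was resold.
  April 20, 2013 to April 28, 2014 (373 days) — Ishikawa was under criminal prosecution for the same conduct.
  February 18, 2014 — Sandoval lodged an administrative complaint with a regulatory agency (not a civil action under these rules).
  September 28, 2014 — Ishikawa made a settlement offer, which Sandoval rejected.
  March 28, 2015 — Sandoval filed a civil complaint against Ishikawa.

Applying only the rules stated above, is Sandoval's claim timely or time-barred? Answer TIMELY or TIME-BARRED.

The claim did not accrue until Sandoval discovered the injury on January 7, 2011; the December 14, 2006 act date does not start the clock under the stated rule.
The untolled deadline — 3 years after January 7, 2011 — is January 7, 2014.
Because the pending criminal prosecution ran from April 20, 2013 to April 28, 2014, the deadline is extended by 373 days to January 15, 2015.
None of the other events listed affects the running of the period under the stated rules.
The March 28, 2015 filing falls after the January 15, 2015 deadline; the claim is time-barred.

TIME-BARRED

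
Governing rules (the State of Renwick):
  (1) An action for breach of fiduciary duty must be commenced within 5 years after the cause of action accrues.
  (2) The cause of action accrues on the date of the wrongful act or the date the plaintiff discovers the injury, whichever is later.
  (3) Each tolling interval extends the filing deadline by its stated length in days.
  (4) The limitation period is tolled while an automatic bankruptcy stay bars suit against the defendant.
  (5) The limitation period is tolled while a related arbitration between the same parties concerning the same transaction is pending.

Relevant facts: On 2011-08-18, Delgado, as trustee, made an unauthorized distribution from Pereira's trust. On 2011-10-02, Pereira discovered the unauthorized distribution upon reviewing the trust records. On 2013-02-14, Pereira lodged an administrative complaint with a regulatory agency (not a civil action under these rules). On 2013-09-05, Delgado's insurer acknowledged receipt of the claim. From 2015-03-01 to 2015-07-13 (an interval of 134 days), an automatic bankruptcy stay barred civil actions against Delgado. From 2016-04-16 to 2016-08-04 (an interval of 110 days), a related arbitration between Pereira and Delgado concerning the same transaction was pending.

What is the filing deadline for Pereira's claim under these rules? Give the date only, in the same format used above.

2017-06-03

The claim accrued on 2011-10-02 — the later of the 2011-08-18 act and the 2011-10-02 discovery.
The untolled deadline — 5 years after 2011-10-02 — is 2016-10-02.
The period was tolled for 134 days by the automatic bankruptcy stay (2015-03-01 to 2015-07-13), pushing the deadline to 2017-02-13.
The period was tolled for 110 days by the pending related arbitration (2016-04-16 to 2016-08-04), pushing the deadline to 2017-06-03.
None of the other events listed affects the running of the period under the stated rules.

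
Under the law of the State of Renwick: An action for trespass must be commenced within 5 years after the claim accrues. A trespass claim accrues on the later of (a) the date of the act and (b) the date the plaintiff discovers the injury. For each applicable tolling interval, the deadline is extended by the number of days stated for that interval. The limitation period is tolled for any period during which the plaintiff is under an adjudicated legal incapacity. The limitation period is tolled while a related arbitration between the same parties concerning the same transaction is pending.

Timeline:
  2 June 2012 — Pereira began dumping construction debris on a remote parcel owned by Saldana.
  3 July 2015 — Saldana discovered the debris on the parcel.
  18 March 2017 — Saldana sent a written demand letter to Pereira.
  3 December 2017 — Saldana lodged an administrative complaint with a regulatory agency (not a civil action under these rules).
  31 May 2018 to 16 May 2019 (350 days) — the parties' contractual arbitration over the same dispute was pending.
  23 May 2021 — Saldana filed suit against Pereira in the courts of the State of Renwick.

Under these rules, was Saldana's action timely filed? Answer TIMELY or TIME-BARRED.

The claim accrued on 3 July 2015 — the later of the 2 June 2012 act and the 3 July 2015 discovery.
The untolled deadline — 5 years after 3 July 2015 — is 3 July 2020.
Because the pending related arbitration ran from 31 May 2018 to 16 May 2019, the deadline is extended by 350 days to 18 June 2021.
None of the other events listed affects the running of the period under the stated rules.
Filing on 23 May 2021 beat the 18 June 2021 deadline — the action is timely.

TIMELY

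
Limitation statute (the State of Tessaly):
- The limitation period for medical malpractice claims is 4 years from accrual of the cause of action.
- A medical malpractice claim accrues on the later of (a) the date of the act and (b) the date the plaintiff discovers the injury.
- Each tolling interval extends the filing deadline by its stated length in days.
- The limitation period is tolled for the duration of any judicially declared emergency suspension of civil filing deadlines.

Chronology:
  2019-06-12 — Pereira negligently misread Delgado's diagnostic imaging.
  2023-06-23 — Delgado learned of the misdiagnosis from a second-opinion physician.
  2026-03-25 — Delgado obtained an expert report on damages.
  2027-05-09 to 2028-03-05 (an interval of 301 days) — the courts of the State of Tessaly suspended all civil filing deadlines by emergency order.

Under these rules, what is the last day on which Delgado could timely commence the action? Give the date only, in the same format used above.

Taking the later of the act (2019-06-12) and discovery (2023-06-23), the claim accrued on 2023-06-23.
4 years from 2023-06-23 is 2027-06-23.
Because the emergency suspension of filing deadlines ran from 2027-05-09 to 2028-03-05, the deadline is extended by 301 days to 2028-04-19.
The other events in the timeline have no effect on the limitation period under the stated rules.

2028-04-19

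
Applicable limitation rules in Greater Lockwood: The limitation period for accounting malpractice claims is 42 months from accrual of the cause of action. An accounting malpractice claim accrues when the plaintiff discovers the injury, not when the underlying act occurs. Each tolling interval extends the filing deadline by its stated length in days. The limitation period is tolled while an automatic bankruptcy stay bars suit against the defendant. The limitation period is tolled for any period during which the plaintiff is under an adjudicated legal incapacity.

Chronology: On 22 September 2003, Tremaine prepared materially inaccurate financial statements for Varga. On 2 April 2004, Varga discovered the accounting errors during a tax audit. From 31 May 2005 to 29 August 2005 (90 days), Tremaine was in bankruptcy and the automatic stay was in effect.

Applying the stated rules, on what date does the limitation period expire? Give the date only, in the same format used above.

31 December 2007

Accrual is tied to discovery, so the period began on 2 April 2004 rather than on 22 September 2003 when the act occurred.
The untolled deadline — 42 months after 2 April 2004 — is 2 October 2007.
The period was tolled for 90 days by the automatic bankruptcy stay (31 May 2005 to 29 August 2005), pushing the deadline to 31 December 2007.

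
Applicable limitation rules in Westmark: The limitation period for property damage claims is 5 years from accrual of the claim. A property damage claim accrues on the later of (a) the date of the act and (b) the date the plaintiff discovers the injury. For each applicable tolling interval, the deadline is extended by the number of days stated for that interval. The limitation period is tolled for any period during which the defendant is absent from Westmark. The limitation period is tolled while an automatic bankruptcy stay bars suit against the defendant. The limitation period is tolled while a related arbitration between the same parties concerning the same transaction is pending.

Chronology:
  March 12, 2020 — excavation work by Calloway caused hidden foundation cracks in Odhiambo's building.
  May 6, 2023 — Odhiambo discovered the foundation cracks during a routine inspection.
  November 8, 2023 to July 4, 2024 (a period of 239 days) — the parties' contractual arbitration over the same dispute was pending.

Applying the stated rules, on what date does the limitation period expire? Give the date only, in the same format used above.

December 31, 2028

Taking the later of the act (March 12, 2020) and discovery (May 6, 2023), the claim accrued on May 6, 2023.
Adding the 5 years base period to May 6, 2023 gives a deadline of May 6, 2028, before any tolling.
The pending related arbitration from November 8, 2023 to July 4, 2024 tolled the period for 239 days, extending the deadline to December 31, 2028.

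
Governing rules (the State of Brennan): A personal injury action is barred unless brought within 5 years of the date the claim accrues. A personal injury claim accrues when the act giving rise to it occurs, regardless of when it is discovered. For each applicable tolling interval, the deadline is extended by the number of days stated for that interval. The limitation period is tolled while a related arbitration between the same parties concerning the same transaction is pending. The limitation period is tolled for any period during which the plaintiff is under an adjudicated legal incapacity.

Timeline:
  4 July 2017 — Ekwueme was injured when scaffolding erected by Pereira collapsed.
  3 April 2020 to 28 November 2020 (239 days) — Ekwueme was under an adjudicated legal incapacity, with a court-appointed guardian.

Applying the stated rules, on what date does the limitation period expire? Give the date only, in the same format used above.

The claim accrued on 4 July 2017, the date of the act.
Adding the 5 years base period to 4 July 2017 gives a deadline of 4 July 2022, before any tolling.
Because the plaintiff's legal incapacity ran from 3 April 2020 to 28 November 2020, the deadline is extended by 239 days to 28 February 2023.

28 February 2023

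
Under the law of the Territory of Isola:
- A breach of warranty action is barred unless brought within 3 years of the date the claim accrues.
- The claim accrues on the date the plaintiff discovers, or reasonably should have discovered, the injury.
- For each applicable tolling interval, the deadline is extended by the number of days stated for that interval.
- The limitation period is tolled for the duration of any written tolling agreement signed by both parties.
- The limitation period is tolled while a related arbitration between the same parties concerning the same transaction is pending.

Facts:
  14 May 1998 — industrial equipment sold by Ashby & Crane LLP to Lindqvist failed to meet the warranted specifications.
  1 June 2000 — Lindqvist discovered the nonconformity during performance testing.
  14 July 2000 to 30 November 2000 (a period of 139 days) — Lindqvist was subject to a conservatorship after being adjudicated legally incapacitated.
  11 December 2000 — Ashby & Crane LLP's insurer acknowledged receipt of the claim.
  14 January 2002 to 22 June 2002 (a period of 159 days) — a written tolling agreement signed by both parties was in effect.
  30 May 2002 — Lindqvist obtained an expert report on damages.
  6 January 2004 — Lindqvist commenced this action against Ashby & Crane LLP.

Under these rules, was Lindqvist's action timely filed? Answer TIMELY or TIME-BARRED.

TIME-BARRED

The claim did not accrue until Lindqvist discovered the injury on 1 June 2000; the 14 May 1998 act date does not start the clock under the stated rule.
3 years from 1 June 2000 is 1 June 2003.
The written tolling agreement from 14 January 2002 to 22 June 2002 tolled the period for 159 days, extending the deadline to 7 November 2003.
Although the plaintiff's incapacity ran from 14 July 2000 to 30 November 2000, the stated rules do not make that a tolling event, so it is disregarded.
The other events in the timeline have no effect on the limitation period under the stated rules.
Filing on 6 January 2004 missed the 7 November 2003 deadline — the action is time-barred.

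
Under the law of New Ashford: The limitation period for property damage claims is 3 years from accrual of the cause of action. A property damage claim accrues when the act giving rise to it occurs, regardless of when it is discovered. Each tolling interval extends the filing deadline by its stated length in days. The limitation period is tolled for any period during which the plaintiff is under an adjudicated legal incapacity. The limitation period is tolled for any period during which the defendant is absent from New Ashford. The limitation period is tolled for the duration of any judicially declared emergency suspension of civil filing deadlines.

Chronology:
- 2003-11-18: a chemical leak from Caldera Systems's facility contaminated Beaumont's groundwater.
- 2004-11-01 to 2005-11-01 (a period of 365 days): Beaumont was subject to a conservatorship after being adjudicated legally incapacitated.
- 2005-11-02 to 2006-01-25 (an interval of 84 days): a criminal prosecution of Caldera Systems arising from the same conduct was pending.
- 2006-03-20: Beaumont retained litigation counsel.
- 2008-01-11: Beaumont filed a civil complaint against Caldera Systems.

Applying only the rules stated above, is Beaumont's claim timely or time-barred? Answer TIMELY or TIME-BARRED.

The cause of action accrued on 2003-11-18, the date of the act.
Adding the 3 years base period to 2003-11-18 gives a deadline of 2006-11-18, before any tolling.
The period was tolled for 365 days by the plaintiff's legal incapacity (2004-11-01 to 2005-11-01), pushing the deadline to 2007-11-18.
The pending criminal prosecution from 2005-11-02 to 2006-01-25 does not toll the period, because no stated rule makes a criminal prosecution a tolling event.
The other events in the timeline have no effect on the limitation period under the stated rules.
The 2008-01-11 filing falls after the 2007-11-18 deadline; the claim is time-barred.

TIME-BARRED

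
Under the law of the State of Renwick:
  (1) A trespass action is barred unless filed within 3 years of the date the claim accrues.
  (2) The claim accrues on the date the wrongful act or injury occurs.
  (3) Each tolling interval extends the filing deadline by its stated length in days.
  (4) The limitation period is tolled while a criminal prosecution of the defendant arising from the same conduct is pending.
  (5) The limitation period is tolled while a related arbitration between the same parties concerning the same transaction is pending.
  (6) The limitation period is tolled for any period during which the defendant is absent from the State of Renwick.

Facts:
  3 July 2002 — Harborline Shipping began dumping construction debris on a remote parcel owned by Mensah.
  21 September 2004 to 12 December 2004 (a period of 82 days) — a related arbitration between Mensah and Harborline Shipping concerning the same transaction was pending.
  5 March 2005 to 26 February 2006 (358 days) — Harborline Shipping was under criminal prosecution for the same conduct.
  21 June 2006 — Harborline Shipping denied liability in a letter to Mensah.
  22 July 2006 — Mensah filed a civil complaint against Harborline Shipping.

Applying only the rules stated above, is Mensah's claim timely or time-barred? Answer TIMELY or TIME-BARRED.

The claim accrued on 3 July 2002, the date of the act.
Adding the 3 years base period to 3 July 2002 gives a deadline of 3 July 2005, before any tolling.
The pending related arbitration from 21 September 2004 to 12 December 2004 tolled the period for 82 days, extending the deadline to 23 September 2005.
The pending criminal prosecution from 5 March 2005 to 26 February 2006 tolled the period for 358 days, extending the deadline to 16 September 2006.
None of the other events listed affects the running of the period under the stated rules.
The 22 July 2006 filing precedes the 16 September 2006 deadline; the claim is timely.

TIMELY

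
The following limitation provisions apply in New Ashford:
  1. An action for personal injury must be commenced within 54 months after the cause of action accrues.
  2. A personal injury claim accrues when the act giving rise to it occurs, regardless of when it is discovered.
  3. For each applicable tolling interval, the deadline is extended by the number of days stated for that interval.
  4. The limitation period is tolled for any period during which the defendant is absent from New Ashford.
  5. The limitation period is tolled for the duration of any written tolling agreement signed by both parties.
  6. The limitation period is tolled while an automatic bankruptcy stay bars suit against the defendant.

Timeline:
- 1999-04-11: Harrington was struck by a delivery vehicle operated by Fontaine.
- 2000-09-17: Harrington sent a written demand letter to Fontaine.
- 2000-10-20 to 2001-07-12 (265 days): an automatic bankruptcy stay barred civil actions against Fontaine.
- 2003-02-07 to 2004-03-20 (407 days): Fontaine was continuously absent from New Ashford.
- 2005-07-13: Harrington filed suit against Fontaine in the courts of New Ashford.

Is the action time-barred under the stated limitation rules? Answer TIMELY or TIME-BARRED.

TIMELY

The cause of action accrued on 1999-04-11, the date of the act.
The untolled deadline — 54 months after 1999-04-11 — is 2003-10-11.
Because the automatic bankruptcy stay ran from 2000-10-20 to 2001-07-12, the deadline is extended by 265 days to 2004-07-02.
The defendant's absence from the jurisdiction from 2003-02-07 to 2004-03-20 tolled the period for 407 days, extending the deadline to 2005-08-13.
None of the other events listed affects the running of the period under the stated rules.
Filing on 2005-07-13 beat the 2005-08-13 deadline — the action is timely.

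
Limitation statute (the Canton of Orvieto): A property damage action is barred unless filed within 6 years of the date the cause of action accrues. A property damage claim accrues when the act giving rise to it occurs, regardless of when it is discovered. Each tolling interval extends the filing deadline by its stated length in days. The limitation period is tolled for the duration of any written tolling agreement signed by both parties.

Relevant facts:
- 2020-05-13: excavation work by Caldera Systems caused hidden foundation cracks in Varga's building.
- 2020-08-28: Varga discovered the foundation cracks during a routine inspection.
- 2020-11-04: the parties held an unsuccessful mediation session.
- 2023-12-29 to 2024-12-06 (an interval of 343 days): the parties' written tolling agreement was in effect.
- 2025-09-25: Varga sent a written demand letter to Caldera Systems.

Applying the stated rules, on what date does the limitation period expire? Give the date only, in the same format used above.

Accrual is governed by the date of the act, so the period began to run on 2020-05-13; the later discovery on 2020-08-28 is irrelevant under the stated rule.
Adding the 6 years base period to 2020-05-13 gives a deadline of 2026-05-13, before any tolling.
The period was tolled for 343 days by the written tolling agreement (2023-12-29 to 2024-12-06), pushing the deadline to 2027-04-21.
Nothing else in the chronology tolls or restarts the period.

2027-04-21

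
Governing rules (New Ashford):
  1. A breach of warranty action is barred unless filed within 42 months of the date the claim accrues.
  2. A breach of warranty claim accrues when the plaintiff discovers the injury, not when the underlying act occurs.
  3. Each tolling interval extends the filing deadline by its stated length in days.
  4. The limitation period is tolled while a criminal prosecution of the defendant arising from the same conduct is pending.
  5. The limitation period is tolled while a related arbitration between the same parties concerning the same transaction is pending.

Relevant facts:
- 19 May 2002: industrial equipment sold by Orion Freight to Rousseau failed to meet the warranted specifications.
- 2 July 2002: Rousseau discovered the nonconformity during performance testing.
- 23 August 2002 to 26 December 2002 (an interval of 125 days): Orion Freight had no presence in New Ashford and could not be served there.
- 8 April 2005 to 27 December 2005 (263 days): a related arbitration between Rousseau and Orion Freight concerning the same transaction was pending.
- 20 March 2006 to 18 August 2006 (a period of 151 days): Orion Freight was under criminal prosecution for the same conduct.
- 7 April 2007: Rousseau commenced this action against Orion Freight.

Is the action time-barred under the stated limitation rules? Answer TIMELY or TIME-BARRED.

The claim did not accrue until Rousseau discovered the injury on 2 July 2002; the 19 May 2002 act date does not start the clock under the stated rule.
The untolled deadline — 42 months after 2 July 2002 — is 2 January 2006.
Because the pending related arbitration ran from 8 April 2005 to 27 December 2005, the deadline is extended by 263 days to 22 September 2006.
The period was tolled for 151 days by the pending criminal prosecution (20 March 2006 to 18 August 2006), pushing the deadline to 20 February 2007.
No stated provision tolls the period for the defendant's absence, so the interval from 23 August 2002 to 26 December 2002 has no effect on the deadline.
Filing on 7 April 2007 missed the 20 February 2007 deadline — the action is time-barred.

TIME-BARRED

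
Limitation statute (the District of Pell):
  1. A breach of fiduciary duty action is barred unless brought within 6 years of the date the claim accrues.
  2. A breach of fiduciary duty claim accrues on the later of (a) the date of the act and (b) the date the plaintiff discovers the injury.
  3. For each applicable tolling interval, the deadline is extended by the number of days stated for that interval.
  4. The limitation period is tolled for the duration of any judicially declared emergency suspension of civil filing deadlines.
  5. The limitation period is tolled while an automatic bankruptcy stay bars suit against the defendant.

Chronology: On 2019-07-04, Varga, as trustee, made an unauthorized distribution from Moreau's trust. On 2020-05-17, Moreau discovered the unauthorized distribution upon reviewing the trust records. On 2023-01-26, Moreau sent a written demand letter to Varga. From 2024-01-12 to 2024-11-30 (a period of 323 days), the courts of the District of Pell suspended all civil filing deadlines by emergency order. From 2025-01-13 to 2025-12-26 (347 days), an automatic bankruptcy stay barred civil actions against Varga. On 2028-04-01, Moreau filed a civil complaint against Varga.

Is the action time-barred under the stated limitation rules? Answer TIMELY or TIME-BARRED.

Because discovery on 2020-05-17 post-dates the 2019-07-04 act, accrual under the later-of rule falls on 2020-05-17.
The untolled deadline — 6 years after 2020-05-17 — is 2026-05-17.
The period was tolled for 323 days by the emergency suspension of filing deadlines (2024-01-12 to 2024-11-30), pushing the deadline to 2027-04-05.
The period was tolled for 347 days by the automatic bankruptcy stay (2025-01-13 to 2025-12-26), pushing the deadline to 2028-03-17.
None of the other events listed affects the running of the period under the stated rules.
The 2028-04-01 filing falls after the 2028-03-17 deadline; the claim is time-barred.

TIME-BARRED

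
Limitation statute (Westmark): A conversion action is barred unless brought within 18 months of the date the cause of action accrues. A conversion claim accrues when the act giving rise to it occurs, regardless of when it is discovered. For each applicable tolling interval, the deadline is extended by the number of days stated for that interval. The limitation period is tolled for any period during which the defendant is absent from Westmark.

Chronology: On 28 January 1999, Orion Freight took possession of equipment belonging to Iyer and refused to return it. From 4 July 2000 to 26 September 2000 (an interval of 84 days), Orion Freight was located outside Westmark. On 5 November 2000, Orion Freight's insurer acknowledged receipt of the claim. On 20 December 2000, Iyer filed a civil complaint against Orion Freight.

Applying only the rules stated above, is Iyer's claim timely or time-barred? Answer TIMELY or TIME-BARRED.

The claim accrued on 28 January 1999, when the wrongful act occurred.
Adding the 18 months base period to 28 January 1999 gives a deadline of 28 July 2000, before any tolling.
Because the defendant's absence from the jurisdiction ran from 4 July 2000 to 26 September 2000, the deadline is extended by 84 days to 20 October 2000.
None of the other events listed affects the running of the period under the stated rules.
Filing on 20 December 2000 missed the 20 October 2000 deadline — the action is time-barred.

TIME-BARRED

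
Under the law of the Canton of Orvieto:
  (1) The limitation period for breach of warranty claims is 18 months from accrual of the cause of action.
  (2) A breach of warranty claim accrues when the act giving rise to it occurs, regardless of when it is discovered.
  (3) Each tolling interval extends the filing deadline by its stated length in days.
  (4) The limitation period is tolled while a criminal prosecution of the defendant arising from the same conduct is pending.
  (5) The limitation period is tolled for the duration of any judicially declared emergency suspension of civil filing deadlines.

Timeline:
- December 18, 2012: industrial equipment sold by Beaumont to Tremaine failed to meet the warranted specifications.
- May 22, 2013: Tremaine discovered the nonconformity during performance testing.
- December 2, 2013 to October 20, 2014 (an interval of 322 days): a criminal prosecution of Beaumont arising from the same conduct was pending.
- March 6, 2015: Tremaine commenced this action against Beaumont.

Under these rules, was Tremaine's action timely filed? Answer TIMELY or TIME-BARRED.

TIMELY

Because the rule ties accrual to occurrence, the claim accrued on December 18, 2012, not on the May 22, 2013 discovery date.
18 months from December 18, 2012 is June 18, 2014.
Because the pending criminal prosecution ran from December 2, 2013 to October 20, 2014, the deadline is extended by 322 days to May 6, 2015.
Tremaine filed on March 6, 2015, before the May 6, 2015 deadline, so the action is timely.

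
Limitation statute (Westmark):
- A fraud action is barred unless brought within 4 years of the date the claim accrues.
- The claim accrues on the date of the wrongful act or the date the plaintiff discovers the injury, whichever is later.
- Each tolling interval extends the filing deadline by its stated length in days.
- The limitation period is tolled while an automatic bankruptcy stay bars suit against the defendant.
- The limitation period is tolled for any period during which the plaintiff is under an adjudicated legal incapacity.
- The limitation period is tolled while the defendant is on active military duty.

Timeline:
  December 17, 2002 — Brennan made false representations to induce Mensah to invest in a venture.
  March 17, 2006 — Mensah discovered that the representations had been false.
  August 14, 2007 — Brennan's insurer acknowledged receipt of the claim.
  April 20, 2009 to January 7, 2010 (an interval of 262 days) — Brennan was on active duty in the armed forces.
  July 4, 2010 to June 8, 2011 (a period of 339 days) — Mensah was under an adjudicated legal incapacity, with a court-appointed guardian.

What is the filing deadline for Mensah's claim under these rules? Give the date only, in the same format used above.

November 8, 2011

Because discovery on March 17, 2006 post-dates the December 17, 2002 act, accrual under the later-of rule falls on March 17, 2006.
The untolled deadline — 4 years after March 17, 2006 — is March 17, 2010.
The period was tolled for 262 days by the defendant's active military service (April 20, 2009 to January 7, 2010), pushing the deadline to December 4, 2010.
Because the plaintiff's legal incapacity ran from July 4, 2010 to June 8, 2011, the deadline is extended by 339 days to November 8, 2011.
Nothing else in the chronology tolls or restarts the period.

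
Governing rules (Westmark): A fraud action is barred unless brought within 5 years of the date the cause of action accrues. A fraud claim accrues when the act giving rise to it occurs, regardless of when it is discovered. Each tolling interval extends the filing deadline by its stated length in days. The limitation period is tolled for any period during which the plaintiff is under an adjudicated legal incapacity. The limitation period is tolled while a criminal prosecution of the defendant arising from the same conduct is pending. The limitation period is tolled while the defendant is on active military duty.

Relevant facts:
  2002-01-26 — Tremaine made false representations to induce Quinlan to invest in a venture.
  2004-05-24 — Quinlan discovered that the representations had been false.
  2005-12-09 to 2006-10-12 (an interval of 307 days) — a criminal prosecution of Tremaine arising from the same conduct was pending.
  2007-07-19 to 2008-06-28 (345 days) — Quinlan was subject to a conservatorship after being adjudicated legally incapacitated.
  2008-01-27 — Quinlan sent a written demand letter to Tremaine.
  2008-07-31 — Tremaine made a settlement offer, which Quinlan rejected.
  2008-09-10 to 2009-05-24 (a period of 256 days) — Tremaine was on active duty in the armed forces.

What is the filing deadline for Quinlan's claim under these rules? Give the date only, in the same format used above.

Accrual is governed by the date of the act, so the period began to run on 2002-01-26; the later discovery on 2004-05-24 is irrelevant under the stated rule.
5 years from 2002-01-26 is 2007-01-26.
The period was tolled for 307 days by the pending criminal prosecution (2005-12-09 to 2006-10-12), pushing the deadline to 2007-11-29.
The plaintiff's legal incapacity from 2007-07-19 to 2008-06-28 tolled the period for 345 days, extending the deadline to 2008-11-08.
Because the defendant's active military service ran from 2008-09-10 to 2009-05-24, the deadline is extended by 256 days to 2009-07-22.
None of the other events listed affects the running of the period under the stated rules.

2009-07-22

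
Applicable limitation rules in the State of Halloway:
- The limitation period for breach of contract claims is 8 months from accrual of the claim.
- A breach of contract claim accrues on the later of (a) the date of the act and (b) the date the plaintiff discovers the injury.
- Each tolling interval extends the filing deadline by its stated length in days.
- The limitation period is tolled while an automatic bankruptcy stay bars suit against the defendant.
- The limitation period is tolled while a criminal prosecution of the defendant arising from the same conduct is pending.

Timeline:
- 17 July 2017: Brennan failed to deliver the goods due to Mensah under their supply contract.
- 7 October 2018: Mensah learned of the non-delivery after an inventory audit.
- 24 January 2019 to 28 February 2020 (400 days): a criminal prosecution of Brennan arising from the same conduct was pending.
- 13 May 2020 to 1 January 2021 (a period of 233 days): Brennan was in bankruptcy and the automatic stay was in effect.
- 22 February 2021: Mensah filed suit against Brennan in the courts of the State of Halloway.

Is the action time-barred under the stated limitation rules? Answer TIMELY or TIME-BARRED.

The claim accrued on 7 October 2018 — the later of the 17 July 2017 act and the 7 October 2018 discovery.
Adding the 8 months base period to 7 October 2018 gives a deadline of 7 June 2019, before any tolling.
The period was tolled for 400 days by the pending criminal prosecution (24 January 2019 to 28 February 2020), pushing the deadline to 11 July 2020.
The period was tolled for 233 days by the automatic bankruptcy stay (13 May 2020 to 1 January 2021), pushing the deadline to 1 March 2021.
Filing on 22 February 2021 beat the 1 March 2021 deadline — the action is timely.

TIMELY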